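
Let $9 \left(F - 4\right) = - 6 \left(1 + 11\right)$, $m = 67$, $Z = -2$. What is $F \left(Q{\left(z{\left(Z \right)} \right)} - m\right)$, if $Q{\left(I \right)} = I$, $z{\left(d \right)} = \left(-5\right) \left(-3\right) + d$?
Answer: $216$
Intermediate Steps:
$z{\left(d \right)} = 15 + d$
$F = -4$ ($F = 4 + \frac{\left(-6\right) \left(1 + 11\right)}{9} = 4 + \frac{\left(-6\right) 12}{9} = 4 + \frac{1}{9} \left(-72\right) = 4 - 8 = -4$)
$F \left(Q{\left(z{\left(Z \right)} \right)} - m\right) = - 4 \left(\left(15 - 2\right) - 67\right) = - 4 \left(13 - 67\right) = \left(-4\right) \left(-54\right) = 216$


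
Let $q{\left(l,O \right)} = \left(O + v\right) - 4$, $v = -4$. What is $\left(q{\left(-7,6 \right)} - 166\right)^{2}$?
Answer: $28224$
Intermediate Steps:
$q{\left(l,O \right)} = -8 + O$ ($q{\left(l,O \right)} = \left(O - 4\right) - 4 = \left(-4 + O\right) - 4 = -8 + O$)
$\left(q{\left(-7,6 \right)} - 166\right)^{2} = \left(\left(-8 + 6\right) - 166\right)^{2} = \left(-2 - 166\right)^{2} = \left(-168\right)^{2} = 28224$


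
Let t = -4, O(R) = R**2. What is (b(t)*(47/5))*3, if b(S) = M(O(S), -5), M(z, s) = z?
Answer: 2256/5 ≈ 451.20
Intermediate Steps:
b(S) = S**2
(b(t)*(47/5))*3 = ((-4)**2*(47/5))*3 = (16*(47*(1/5)))*3 = (16*(47/5))*3 = (752/5)*3 = 2256/5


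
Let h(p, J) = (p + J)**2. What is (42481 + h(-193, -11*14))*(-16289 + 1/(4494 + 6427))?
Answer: -28976855245520/10921 ≈ -2.6533e+9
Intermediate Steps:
h(p, J) = (J + p)**2
(42481 + h(-193, -11*14))*(-16289 + 1/(4494 + 6427)) = (42481 + (-11*14 - 193)**2)*(-16289 + 1/(4494 + 6427)) = (42481 + (-154 - 193)**2)*(-16289 + 1/10921) = (42481 + (-347)**2)*(-16289 + 1/10921) = (42481 + 120409)*(-177892168/10921) = 162890*(-177892168/10921) = -28976855245520/10921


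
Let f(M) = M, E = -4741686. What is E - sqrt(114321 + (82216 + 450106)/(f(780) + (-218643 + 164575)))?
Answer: -4741686 - sqrt(20287424772143)/13322 ≈ -4.7420e+6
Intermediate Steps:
E - sqrt(114321 + (82216 + 450106)/(f(780) + (-218643 + 164575))) = -4741686 - sqrt(114321 + (82216 + 450106)/(780 + (-218643 + 164575))) = -4741686 - sqrt(114321 + 532322/(780 - 54068)) = -4741686 - sqrt(114321 + 532322/(-53288)) = -4741686 - sqrt(114321 + 532322*(-1/53288)) = -4741686 - sqrt(114321 - 266161/26644) = -4741686 - sqrt(3045702563/26644) = -4741686 - sqrt(20287424772143)/13322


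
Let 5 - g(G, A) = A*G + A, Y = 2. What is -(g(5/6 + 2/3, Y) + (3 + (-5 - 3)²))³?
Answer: -300763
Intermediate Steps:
g(G, A) = 5 - A - A*G (g(G, A) = 5 - (A*G + A) = 5 - (A + A*G) = 5 + (-A - A*G) = 5 - A - A*G)
-(g(5/6 + 2/3, Y) + (3 + (-5 - 3)²))³ = -((5 - 1*2 - 1*2*(5/6 + 2/3)) + (3 + (-5 - 3)²))³ = -((5 - 2 - 1*2*(5*(⅙) + 2*(⅓))) + (3 + (-8)²))³ = -((5 - 2 - 1*2*(⅚ + ⅔)) + (3 + 64))³ = -((5 - 2 - 1*2*3/2) + 67)³ = -((5 - 2 - 3) + 67)³ = -(0 + 67)³ = -1*67³ = -1*300763 = -300763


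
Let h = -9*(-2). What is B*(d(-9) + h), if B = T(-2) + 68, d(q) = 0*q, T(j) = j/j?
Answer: 1242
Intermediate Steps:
T(j) = 1
d(q) = 0
B = 69 (B = 1 + 68 = 69)
h = 18
B*(d(-9) + h) = 69*(0 + 18) = 69*18 = 1242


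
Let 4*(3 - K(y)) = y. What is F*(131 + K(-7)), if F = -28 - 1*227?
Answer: -138465/4 ≈ -34616.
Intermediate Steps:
F = -255 (F = -28 - 227 = -255)
K(y) = 3 - y/4
F*(131 + K(-7)) = -255*(131 + (3 - 1/4*(-7))) = -255*(131 + (3 + 7/4)) = -255*(131 + 19/4) = -255*543/4 = -138465/4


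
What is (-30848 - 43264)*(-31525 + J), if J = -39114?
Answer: 5235197568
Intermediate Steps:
(-30848 - 43264)*(-31525 + J) = (-30848 - 43264)*(-31525 - 39114) = -74112*(-70639) = 5235197568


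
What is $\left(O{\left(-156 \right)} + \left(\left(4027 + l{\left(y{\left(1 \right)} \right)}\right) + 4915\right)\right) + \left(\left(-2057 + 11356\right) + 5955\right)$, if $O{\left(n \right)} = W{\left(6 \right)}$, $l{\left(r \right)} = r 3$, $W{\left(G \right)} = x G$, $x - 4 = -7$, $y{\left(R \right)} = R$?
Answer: $24181$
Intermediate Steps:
$x = -3$ ($x = 4 - 7 = -3$)
$W{\left(G \right)} = - 3 G$
$l{\left(r \right)} = 3 r$
$O{\left(n \right)} = -18$ ($O{\left(n \right)} = \left(-3\right) 6 = -18$)
$\left(O{\left(-156 \right)} + \left(\left(4027 + l{\left(y{\left(1 \right)} \right)}\right) + 4915\right)\right) + \left(\left(-2057 + 11356\right) + 5955\right) = \left(-18 + \left(\left(4027 + 3 \cdot 1\right) + 4915\right)\right) + \left(\left(-2057 + 11356\right) + 5955\right) = \left(-18 + \left(\left(4027 + 3\right) + 4915\right)\right) + \left(9299 + 5955\right) = \left(-18 + \left(4030 + 4915\right)\right) + 15254 = \left(-18 + 8945\right) + 15254 = 8927 + 15254 = 24181$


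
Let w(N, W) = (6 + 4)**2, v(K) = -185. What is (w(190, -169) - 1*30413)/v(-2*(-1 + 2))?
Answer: 30313/185 ≈ 163.85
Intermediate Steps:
w(N, W) = 100 (w(N, W) = 10**2 = 100)
(w(190, -169) - 1*30413)/v(-2*(-1 + 2)) = (100 - 1*30413)/(-185) = (100 - 30413)*(-1/185) = -30313*(-1/185) = 30313/185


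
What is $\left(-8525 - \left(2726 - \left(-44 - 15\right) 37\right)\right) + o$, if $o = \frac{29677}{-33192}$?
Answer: $- \frac{445931005}{33192} \approx -13435.0$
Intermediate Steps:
$o = - \frac{29677}{33192}$ ($o = 29677 \left(- \frac{1}{33192}\right) = - \frac{29677}{33192} \approx -0.8941$)
$\left(-8525 - \left(2726 - \left(-44 - 15\right) 37\right)\right) + o = \left(-8525 - \left(2726 - \left(-44 - 15\right) 37\right)\right) - \frac{29677}{33192} = \left(-8525 - 4909\right) - \frac{29677}{33192} = -13434 - \frac{29677}{33192} = - \frac{445931005}{33192}$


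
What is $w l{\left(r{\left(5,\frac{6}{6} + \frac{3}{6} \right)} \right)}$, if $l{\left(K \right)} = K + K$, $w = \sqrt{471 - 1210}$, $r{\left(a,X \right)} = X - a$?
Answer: $- 7 i \sqrt{739} \approx - 190.29 i$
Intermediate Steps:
$w = i \sqrt{739}$ ($w = \sqrt{-739} = i \sqrt{739} \approx 27.185 i$)
$l{\left(K \right)} = 2 K$
$w l{\left(r{\left(5,\frac{6}{6} + \frac{3}{6} \right)} \right)} = i \sqrt{739} \cdot 2 \left(\left(\frac{6}{6} + \frac{3}{6}\right) - 5\right) = i \sqrt{739} \cdot 2 \left(\left(6 \cdot \frac{1}{6} + 3 \cdot \frac{1}{6}\right) - 5\right) = i \sqrt{739} \cdot 2 \left(\left(1 + \frac{1}{2}\right) - 5\right) = i \sqrt{739} \cdot 2 \left(\frac{3}{2} - 5\right) = i \sqrt{739} \cdot 2 \left(- \frac{7}{2}\right) = i \sqrt{739} \left(-7\right) = - 7 i \sqrt{739}$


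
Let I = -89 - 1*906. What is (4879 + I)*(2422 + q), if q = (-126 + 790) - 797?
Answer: 8890476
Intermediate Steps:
q = -133 (q = 664 - 797 = -133)
I = -995 (I = -89 - 906 = -995)
(4879 + I)*(2422 + q) = (4879 - 995)*(2422 - 133) = 3884*2289 = 8890476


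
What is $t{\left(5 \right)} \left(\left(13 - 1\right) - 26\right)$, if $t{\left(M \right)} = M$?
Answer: $-70$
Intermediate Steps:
$t{\left(5 \right)} \left(\left(13 - 1\right) - 26\right) = 5 \left(\left(13 - 1\right) - 26\right) = 5 \left(12 - 26\right) = 5 \left(-14\right) = -70$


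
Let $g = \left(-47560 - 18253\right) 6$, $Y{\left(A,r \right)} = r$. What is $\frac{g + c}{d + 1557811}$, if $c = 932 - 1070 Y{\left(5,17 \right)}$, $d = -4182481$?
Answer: $\frac{206068}{1312335} \approx 0.15702$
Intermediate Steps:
$g = -394878$ ($g = \left(-47560 - 18253\right) 6 = \left(-65813\right) 6 = -394878$)
$c = -17258$ ($c = 932 - 18190 = -17258$)
$\frac{g + c}{d + 1557811} = \frac{-394878 - 17258}{-4182481 + 1557811} = - \frac{412136}{-2624670} = \left(-412136\right) \left(- \frac{1}{2624670}\right) = \frac{206068}{1312335}$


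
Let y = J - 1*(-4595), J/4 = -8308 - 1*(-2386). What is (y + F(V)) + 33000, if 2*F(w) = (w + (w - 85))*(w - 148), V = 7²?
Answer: 26527/2 ≈ 13264.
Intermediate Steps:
V = 49
J = -23688 (J = 4*(-8308 - 1*(-2386)) = 4*(-8308 + 2386) = 4*(-5922) = -23688)
F(w) = (-148 + w)*(-85 + 2*w)/2 (F(w) = ((w + (w - 85))*(w - 148))/2 = ((w + (-85 + w))*(-148 + w))/2 = ((-85 + 2*w)*(-148 + w))/2 = ((-148 + w)*(-85 + 2*w))/2 = (-148 + w)*(-85 + 2*w)/2)
y = -19093 (y = -23688 - 1*(-4595) = -23688 + 4595 = -19093)
(y + F(V)) + 33000 = (-19093 + (6290 + 49² - 381/2*49)) + 33000 = (-19093 + (6290 + 2401 - 18669/2)) + 33000 = (-19093 - 1287/2) + 33000 = -39473/2 + 33000 = 26527/2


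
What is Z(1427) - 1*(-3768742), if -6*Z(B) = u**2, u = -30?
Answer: 3768592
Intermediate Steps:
Z(B) = -150 (Z(B) = -1/6*(-30)**2 = -1/6*900 = -150)
Z(1427) - 1*(-3768742) = -150 - 1*(-3768742) = -150 + 3768742 = 3768592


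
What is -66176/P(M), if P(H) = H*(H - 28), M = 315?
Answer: -66176/90405 ≈ -0.73199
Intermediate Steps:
P(H) = H*(-28 + H)
-66176/P(M) = -66176*1/(315*(-28 + 315)) = -66176/(315*287) = -66176/90405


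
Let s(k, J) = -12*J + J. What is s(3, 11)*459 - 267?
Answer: -55806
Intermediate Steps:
s(k, J) = -11*J
s(3, 11)*459 - 267 = -11*11*459 - 267 = -121*459 - 267 = -55539 - 267 = -55806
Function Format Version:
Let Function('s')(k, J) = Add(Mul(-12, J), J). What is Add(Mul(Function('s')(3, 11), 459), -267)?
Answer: -55806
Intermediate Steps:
Function('s')(k, J) = Mul(-11, J)
Add(Mul(Function('s')(3, 11), 459), -267) = Add(Mul(Mul(-11, 11), 459), -267) = Add(Mul(-121, 459), -267) = Add(-55539, -267) = -55806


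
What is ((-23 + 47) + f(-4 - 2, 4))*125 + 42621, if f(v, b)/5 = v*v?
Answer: 68121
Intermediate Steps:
f(v, b) = 5*v² (f(v, b) = 5*(v*v) = 5*v²)
((-23 + 47) + f(-4 - 2, 4))*125 + 42621 = ((-23 + 47) + 5*(-4 - 2)²)*125 + 42621 = (24 + 5*(-6)²)*125 + 42621 = (24 + 5*36)*125 + 42621 = (24 + 180)*125 + 42621 = 204*125 + 42621 = 25500 + 42621 = 68121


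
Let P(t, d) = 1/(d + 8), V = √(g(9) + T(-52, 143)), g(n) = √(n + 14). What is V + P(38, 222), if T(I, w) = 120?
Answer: 1/230 + √(120 + √23) ≈ 11.176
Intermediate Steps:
g(n) = √(14 + n)
V = √(120 + √23) (V = √(√(14 + 9) + 120) = √(√23 + 120) = √(120 + √23) ≈ 11.171)
P(t, d) = 1/(8 + d)
V + P(38, 222) = √(120 + √23) + 1/(8 + 222) = √(120 + √23) + 1/230 = 1/230 + √(120 + √23)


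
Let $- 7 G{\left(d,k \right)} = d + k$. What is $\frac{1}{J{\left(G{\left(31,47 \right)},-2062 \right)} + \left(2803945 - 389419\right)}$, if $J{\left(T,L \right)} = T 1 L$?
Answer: $\frac{7}{17062518} \approx 4.1026 \cdot 10^{-7}$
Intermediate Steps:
$G{\left(d,k \right)} = - \frac{d}{7} - \frac{k}{7}$ ($G{\left(d,k \right)} = - \frac{d + k}{7} = - \frac{d}{7} - \frac{k}{7}$)
$J{\left(T,L \right)} = L T$ ($J{\left(T,L \right)} = T L = L T$)
$\frac{1}{J{\left(G{\left(31,47 \right)},-2062 \right)} + \left(2803945 - 389419\right)} = \frac{1}{- 2062 \left(\left(- \frac{1}{7}\right) 31 - \frac{47}{7}\right) + \left(2803945 - 389419\right)} = \frac{1}{- 2062 \left(- \frac{31}{7} - \frac{47}{7}\right) + 2414526} = \frac{1}{\left(-2062\right) \left(- \frac{78}{7}\right) + 2414526} = \frac{1}{\frac{160836}{7} + 2414526} = \frac{1}{\frac{17062518}{7}} = \frac{7}{17062518}$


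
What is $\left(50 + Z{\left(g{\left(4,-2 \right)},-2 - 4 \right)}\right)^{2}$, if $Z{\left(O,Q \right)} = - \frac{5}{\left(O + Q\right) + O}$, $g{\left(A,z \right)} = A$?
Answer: $\frac{9025}{4} \approx 2256.3$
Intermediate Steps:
$Z{\left(O,Q \right)} = - \frac{5}{Q + 2 O}$
$\left(50 + Z{\left(g{\left(4,-2 \right)},-2 - 4 \right)}\right)^{2} = \left(50 - \frac{5}{\left(-2 - 4\right) + 2 \cdot 4}\right)^{2} = \left(50 - \frac{5}{-6 + 8}\right)^{2} = \left(50 - \frac{5}{2}\right)^{2} = \left(\frac{95}{2}\right)^{2} = \frac{9025}{4}$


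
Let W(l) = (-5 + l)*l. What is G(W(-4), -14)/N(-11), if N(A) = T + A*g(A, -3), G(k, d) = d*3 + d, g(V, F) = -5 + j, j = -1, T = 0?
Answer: -28/33 ≈ -0.84848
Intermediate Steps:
W(l) = l*(-5 + l)
g(V, F) = -6 (g(V, F) = -5 - 1 = -6)
G(k, d) = 4*d (G(k, d) = 3*d + d = 4*d)
N(A) = -6*A (N(A) = 0 + A*(-6) = 0 - 6*A = -6*A)
G(W(-4), -14)/N(-11) = (4*(-14))/((-6*(-11))) = -56/66 = -56*1/66 = -28/33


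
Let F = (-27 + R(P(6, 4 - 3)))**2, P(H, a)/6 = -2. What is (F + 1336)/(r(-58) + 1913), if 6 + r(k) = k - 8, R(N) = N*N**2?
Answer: 3081361/1841 ≈ 1673.7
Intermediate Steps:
P(H, a) = -12 (P(H, a) = 6*(-2) = -12)
R(N) = N**3
r(k) = -14 + k (r(k) = -6 + (k - 8) = -6 + (-8 + k) = -14 + k)
F = 3080025 (F = (-27 + (-12)**3)**2 = (-27 - 1728)**2 = (-1755)**2 = 3080025)
(F + 1336)/(r(-58) + 1913) = (3080025 + 1336)/((-14 - 58) + 1913) = 3081361/(-72 + 1913) = 3081361/1841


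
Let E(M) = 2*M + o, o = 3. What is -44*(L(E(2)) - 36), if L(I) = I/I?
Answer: 1540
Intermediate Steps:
E(M) = 3 + 2*M (E(M) = 2*M + 3 = 3 + 2*M)
L(I) = 1
-44*(L(E(2)) - 36) = -44*(1 - 36) = -44*(-35) = 1540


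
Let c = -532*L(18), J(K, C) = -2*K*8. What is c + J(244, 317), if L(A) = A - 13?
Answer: -6564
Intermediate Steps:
L(A) = -13 + A
J(K, C) = -16*K
c = -2660 (c = -532*(-13 + 18) = -532*5 = -2660)
c + J(244, 317) = -2660 - 16*244 = -2660 - 3904 = -6564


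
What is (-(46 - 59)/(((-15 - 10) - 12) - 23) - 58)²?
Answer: 12201049/3600 ≈ 3389.2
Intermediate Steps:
(-(46 - 59)/(((-15 - 10) - 12) - 23) - 58)² = (-(-13)/((-25 - 12) - 23) - 58)² = (-(-13)/(-37 - 23) - 58)² = (-(-13)/(-60) - 58)² = (-(-13)*(-1)/60 - 58)² = (-1*13/60 - 58)² = (-13/60 - 58)² = (-3493/60)² = 12201049/3600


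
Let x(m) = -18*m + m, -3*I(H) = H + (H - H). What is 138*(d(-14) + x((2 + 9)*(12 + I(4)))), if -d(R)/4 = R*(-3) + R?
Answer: -290720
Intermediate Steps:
I(H) = -H/3 (I(H) = -(H + (H - H))/3 = -(H + 0)/3 = -H/3)
x(m) = -17*m
d(R) = 8*R (d(R) = -4*(R*(-3) + R) = -4*(-3*R + R) = -(-8)*R = 8*R)
138*(d(-14) + x((2 + 9)*(12 + I(4)))) = 138*(8*(-14) - 17*(2 + 9)*(12 - ⅓*4)) = 138*(-112 - 187*(12 - 4/3)) = 138*(-112 - 187*32/3) = 138*(-112 - 17*352/3) = 138*(-112 - 5984/3) = 138*(-6320/3) = -290720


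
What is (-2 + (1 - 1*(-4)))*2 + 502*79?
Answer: 39664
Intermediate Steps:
(-2 + (1 - 1*(-4)))*2 + 502*79 = (-2 + (1 + 4))*2 + 39658 = (-2 + 5)*2 + 39658 = 3*2 + 39658 = 6 + 39658 = 39664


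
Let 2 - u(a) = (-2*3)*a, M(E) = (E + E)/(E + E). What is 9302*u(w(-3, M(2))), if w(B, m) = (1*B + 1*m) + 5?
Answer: 186040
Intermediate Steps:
M(E) = 1 (M(E) = (2*E)/((2*E)) = (2*E)*(1/(2*E)) = 1)
w(B, m) = 5 + B + m (w(B, m) = (B + m) + 5 = 5 + B + m)
u(a) = 2 + 6*a (u(a) = 2 - (-2*3)*a = 2 - (-6)*a = 2 + 6*a)
9302*u(w(-3, M(2))) = 9302*(2 + 6*(5 - 3 + 1)) = 9302*(2 + 6*3) = 9302*(2 + 18) = 9302*20 = 186040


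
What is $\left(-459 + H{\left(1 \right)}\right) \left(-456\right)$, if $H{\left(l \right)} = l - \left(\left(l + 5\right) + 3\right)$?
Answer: $212952$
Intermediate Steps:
$H{\left(l \right)} = -8$ ($H{\left(l \right)} = l - \left(\left(5 + l\right) + 3\right) = l - \left(8 + l\right) = -8$)
$\left(-459 + H{\left(1 \right)}\right) \left(-456\right) = \left(-459 - 8\right) \left(-456\right) = \left(-467\right) \left(-456\right) = 212952$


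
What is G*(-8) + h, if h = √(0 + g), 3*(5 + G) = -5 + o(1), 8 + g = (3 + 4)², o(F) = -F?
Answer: 56 + √41 ≈ 62.403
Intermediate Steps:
g = 41 (g = -8 + (3 + 4)² = -8 + 7² = -8 + 49 = 41)
G = -7 (G = -5 + (-5 - 1*1)/3 = -5 + (-5 - 1)/3 = -5 + (⅓)*(-6) = -5 - 2 = -7)
h = √41 (h = √(0 + 41) = √41 ≈ 6.4031)
G*(-8) + h = -7*(-8) + √41 = 56 + √41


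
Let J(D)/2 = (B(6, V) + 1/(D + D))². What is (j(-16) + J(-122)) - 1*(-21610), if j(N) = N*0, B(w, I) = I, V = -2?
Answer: 643525601/29768 ≈ 21618.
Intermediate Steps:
J(D) = 2*(-2 + 1/(2*D))² (J(D) = 2*(-2 + 1/(D + D))² = 2*(-2 + 1/(2*D))²)
j(N) = 0
(j(-16) + J(-122)) - 1*(-21610) = (0 + (½)*(1 - 4*(-122))²/(-122)²) - 1*(-21610) = (0 + (½)*(1/14884)*(1 + 488)²) + 21610 = (0 + (½)*(1/14884)*489²) + 21610 = (0 + (½)*(1/14884)*239121) + 21610 = (0 + 239121/29768) + 21610 = 239121/29768 + 21610 = 643525601/29768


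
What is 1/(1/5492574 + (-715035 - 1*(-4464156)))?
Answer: 5492574/20592324527455 ≈ 2.6673e-7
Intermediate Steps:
1/(1/5492574 + (-715035 - 1*(-4464156))) = 1/(1/5492574 + (-715035 + 4464156)) = 1/(1/5492574 + 3749121) = 1/(20592324527455/5492574) = 5492574/20592324527455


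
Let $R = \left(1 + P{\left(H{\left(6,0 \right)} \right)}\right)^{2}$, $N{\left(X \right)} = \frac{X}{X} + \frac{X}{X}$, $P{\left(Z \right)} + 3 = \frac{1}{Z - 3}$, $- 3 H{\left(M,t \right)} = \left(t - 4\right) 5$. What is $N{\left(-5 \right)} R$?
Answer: $\frac{722}{121} \approx 5.9669$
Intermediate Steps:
$H{\left(M,t \right)} = \frac{20}{3} - \frac{5 t}{3}$ ($H{\left(M,t \right)} = - \frac{\left(t - 4\right) 5}{3} = - \frac{\left(-4 + t\right) 5}{3} = - \frac{-20 + 5 t}{3} = \frac{20}{3} - \frac{5 t}{3}$)
$P{\left(Z \right)} = -3 + \frac{1}{-3 + Z}$ ($P{\left(Z \right)} = -3 + \frac{1}{Z - 3} = -3 + \frac{1}{-3 + Z}$)
$N{\left(X \right)} = 2$ ($N{\left(X \right)} = 1 + 1 = 2$)
$R = \frac{361}{121}$ ($R = \left(1 + \frac{10 - 3 \left(\frac{20}{3} - 0\right)}{-3 + \left(\frac{20}{3} - 0\right)}\right)^{2} = \left(1 + \frac{10 - 3 \left(\frac{20}{3} + 0\right)}{-3 + \left(\frac{20}{3} + 0\right)}\right)^{2} = \left(1 + \frac{10 - 20}{-3 + \frac{20}{3}}\right)^{2} = \left(1 + \frac{10 - 20}{\frac{11}{3}}\right)^{2} = \left(1 + \frac{3}{11} \left(-10\right)\right)^{2} = \left(1 - \frac{30}{11}\right)^{2} = \left(- \frac{19}{11}\right)^{2} = \frac{361}{121} \approx 2.9835$)
$N{\left(-5 \right)} R = 2 \cdot \frac{361}{121} = \frac{722}{121}$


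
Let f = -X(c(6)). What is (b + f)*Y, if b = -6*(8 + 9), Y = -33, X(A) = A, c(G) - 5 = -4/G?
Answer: 3509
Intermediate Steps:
c(G) = 5 - 4/G
b = -102 (b = -6*17 = -102)
f = -13/3 (f = -(5 - 4/6) = -(5 - 4*⅙) = -(5 - ⅔) = -1*13/3 = -13/3 ≈ -4.3333)
(b + f)*Y = (-102 - 13/3)*(-33) = -319/3*(-33) = 3509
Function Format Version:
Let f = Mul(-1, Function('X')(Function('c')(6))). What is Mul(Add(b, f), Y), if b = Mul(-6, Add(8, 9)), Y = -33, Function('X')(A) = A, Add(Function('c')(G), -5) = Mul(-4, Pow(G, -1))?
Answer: 3509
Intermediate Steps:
Function('c')(G) = Add(5, Mul(-4, Pow(G, -1)))
b = -102 (b = Mul(-6, 17) = -102)
f = Rational(-13, 3) (f = Mul(-1, Add(5, Mul(-4, Pow(6, -1)))) = Mul(-1, Add(5, Mul(-4, Rational(1, 6)))) = Mul(-1, Add(5, Rational(-2, 3))) = Mul(-1, Rational(13, 3)) = Rational(-13, 3) ≈ -4.3333)
Mul(Add(b, f), Y) = Mul(Add(-102, Rational(-13, 3)), -33) = Mul(Rational(-319, 3), -33) = 3509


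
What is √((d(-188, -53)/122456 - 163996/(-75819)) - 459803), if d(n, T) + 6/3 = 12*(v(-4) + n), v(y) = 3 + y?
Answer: I*√2477228312237124272665209/2321122866 ≈ 678.09*I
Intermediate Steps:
d(n, T) = -14 + 12*n (d(n, T) = -2 + 12*((3 - 4) + n) = -2 + 12*(-1 + n) = -2 + (-12 + 12*n) = -14 + 12*n)
√((d(-188, -53)/122456 - 163996/(-75819)) - 459803) = √(((-14 + 12*(-188))/122456 - 163996/(-75819)) - 459803) = √(((-14 - 2256)*(1/122456) - 163996*(-1/75819)) - 459803) = √((-2270*1/122456 + 163996/75819) - 459803) = √((-1135/61228 + 163996/75819) - 459803) = √(9955092523/4642245732 - 459803) = √(-2134508559218273/4642245732) = I*√2477228312237124272665209/2321122866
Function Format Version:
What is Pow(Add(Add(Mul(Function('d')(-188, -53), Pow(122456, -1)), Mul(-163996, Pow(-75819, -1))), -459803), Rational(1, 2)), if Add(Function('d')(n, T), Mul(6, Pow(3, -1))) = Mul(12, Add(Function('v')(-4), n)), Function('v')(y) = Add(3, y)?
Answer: Mul(Rational(1, 2321122866), I, Pow(2477228312237124272665209, Rational(1, 2))) ≈ Mul(678.09, I)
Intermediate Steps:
Function('d')(n, T) = Add(-14, Mul(12, n)) (Function('d')(n, T) = Add(-2, Mul(12, Add(Add(3, -4), n))) = Add(-2, Mul(12, Add(-1, n))) = Add(-2, Add(-12, Mul(12, n))) = Add(-14, Mul(12, n)))
Pow(Add(Add(Mul(Function('d')(-188, -53), Pow(122456, -1)), Mul(-163996, Pow(-75819, -1))), -459803), Rational(1, 2)) = Pow(Add(Add(Mul(Add(-14, Mul(12, -188)), Pow(122456, -1)), Mul(-163996, Pow(-75819, -1))), -459803), Rational(1, 2)) = Pow(Add(Add(Mul(Add(-14, -2256), Rational(1, 122456)), Mul(-163996, Rational(-1, 75819))), -459803), Rational(1, 2)) = Pow(Add(Add(Mul(-2270, Rational(1, 122456)), Rational(163996, 75819)), -459803), Rational(1, 2)) = Pow(Add(Add(Rational(-1135, 61228), Rational(163996, 75819)), -459803), Rational(1, 2)) = Pow(Add(Rational(9955092523, 4642245732), -459803), Rational(1, 2)) = Pow(Rational(-2134508559218273, 4642245732), Rational(1, 2)) = Mul(Rational(1, 2321122866), I, Pow(2477228312237124272665209, Rational(1, 2)))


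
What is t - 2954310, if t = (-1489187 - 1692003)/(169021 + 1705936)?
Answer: -5539207395860/1874957 ≈ -2.9543e+6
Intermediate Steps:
t = -3181190/1874957 ≈ -1.6967
t - 2954310 = -3181190/1874957 - 2954310 = -5539207395860/1874957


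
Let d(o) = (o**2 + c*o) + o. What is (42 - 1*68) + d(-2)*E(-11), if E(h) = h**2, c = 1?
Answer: -26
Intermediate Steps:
d(o) = o**2 + 2*o (d(o) = (o**2 + 1*o) + o = (o**2 + o) + o = (o + o**2) + o = o**2 + 2*o)
(42 - 1*68) + d(-2)*E(-11) = (42 - 1*68) - 2*(2 - 2)*(-11)**2 = (42 - 68) - 2*0*121 = -26 + 0*121 = -26 + 0 = -26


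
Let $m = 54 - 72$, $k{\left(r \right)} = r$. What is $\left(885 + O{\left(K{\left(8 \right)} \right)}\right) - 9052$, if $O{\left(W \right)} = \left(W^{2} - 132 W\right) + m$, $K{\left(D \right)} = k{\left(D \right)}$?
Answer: $-9177$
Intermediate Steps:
$m = -18$
$K{\left(D \right)} = D$
$O{\left(W \right)} = -18 + W^{2} - 132 W$ ($O{\left(W \right)} = \left(W^{2} - 132 W\right) - 18 = -18 + W^{2} - 132 W$)
$\left(885 + O{\left(K{\left(8 \right)} \right)}\right) - 9052 = \left(885 - \left(1074 - 64\right)\right) - 9052 = \left(885 - 1010\right) - 9052 = -125 - 9052 = -9177$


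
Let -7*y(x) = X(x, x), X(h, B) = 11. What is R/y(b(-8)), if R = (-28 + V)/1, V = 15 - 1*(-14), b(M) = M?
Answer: -7/11 ≈ -0.63636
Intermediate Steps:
V = 29 (V = 15 + 14 = 29)
y(x) = -11/7 (y(x) = -1/7*11 = -11/7)
R = 1 (R = (-28 + 29)/1 = 1*1 = 1)
R/y(b(-8)) = 1/(-11/7) = 1*(-7/11) = -7/11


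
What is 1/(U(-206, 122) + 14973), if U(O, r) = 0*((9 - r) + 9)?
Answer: 1/14973 ≈ 6.6787e-5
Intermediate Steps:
U(O, r) = 0 (U(O, r) = 0*(18 - r) = 0)
1/(U(-206, 122) + 14973) = 1/(0 + 14973) = 1/14973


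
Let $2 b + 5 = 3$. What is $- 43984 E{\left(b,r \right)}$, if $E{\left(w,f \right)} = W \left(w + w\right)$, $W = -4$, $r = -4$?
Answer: $-351872$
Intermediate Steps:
$b = -1$ ($b = - \frac{5}{2} + \frac{1}{2} \cdot 3 = - \frac{5}{2} + \frac{3}{2} = -1$)
$E{\left(w,f \right)} = - 8 w$ ($E{\left(w,f \right)} = - 4 \left(w + w\right) = - 4 \cdot 2 w = - 8 w$)
$- 43984 E{\left(b,r \right)} = - 43984 \left(\left(-8\right) \left(-1\right)\right) = \left(-43984\right) 8 = -351872$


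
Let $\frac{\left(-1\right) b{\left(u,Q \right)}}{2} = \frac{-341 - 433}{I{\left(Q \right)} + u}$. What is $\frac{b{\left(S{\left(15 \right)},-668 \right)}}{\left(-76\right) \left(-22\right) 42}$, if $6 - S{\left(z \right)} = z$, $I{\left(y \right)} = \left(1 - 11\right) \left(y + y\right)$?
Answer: $\frac{129}{78130052} \approx 1.6511 \cdot 10^{-6}$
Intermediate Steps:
$I{\left(y \right)} = - 20 y$ ($I{\left(y \right)} = - 10 \cdot 2 y = - 20 y$)
$S{\left(z \right)} = 6 - z$
$b{\left(u,Q \right)} = \frac{1548}{u - 20 Q}$ ($b{\left(u,Q \right)} = - 2 \frac{-341 - 433}{- 20 Q + u} = - 2 \left(- \frac{774}{u - 20 Q}\right) = \frac{1548}{u - 20 Q}$)
$\frac{b{\left(S{\left(15 \right)},-668 \right)}}{\left(-76\right) \left(-22\right) 42} = \frac{1548 \frac{1}{\left(6 - 15\right) - -13360}}{\left(-76\right) \left(-22\right) 42} = \frac{1548 \frac{1}{\left(6 - 15\right) + 13360}}{1672 \cdot 42} = \frac{1548 \frac{1}{-9 + 13360}}{70224} = \frac{1548}{13351} \cdot \frac{1}{70224} = \frac{129}{78130052}$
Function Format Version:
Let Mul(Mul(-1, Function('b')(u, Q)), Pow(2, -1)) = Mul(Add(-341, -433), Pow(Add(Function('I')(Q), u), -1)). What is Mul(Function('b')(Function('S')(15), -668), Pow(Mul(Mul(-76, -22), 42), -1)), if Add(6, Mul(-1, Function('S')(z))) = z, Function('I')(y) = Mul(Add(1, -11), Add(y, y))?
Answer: Rational(129, 78130052) ≈ 1.6511e-6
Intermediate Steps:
Function('I')(y) = Mul(-20, y) (Function('I')(y) = Mul(-10, Mul(2, y)) = Mul(-20, y))
Function('S')(z) = Add(6, Mul(-1, z))
Function('b')(u, Q) = Mul(1548, Pow(Add(u, Mul(-20, Q)), -1)) (Function('b')(u, Q) = Mul(-2, Mul(Add(-341, -433), Pow(Add(Mul(-20, Q), u), -1))) = Mul(-2, Mul(-774, Pow(Add(u, Mul(-20, Q)), -1))) = Mul(1548, Pow(Add(u, Mul(-20, Q)), -1)))
Mul(Function('b')(Function('S')(15), -668), Pow(Mul(Mul(-76, -22), 42), -1)) = Mul(Mul(1548, Pow(Add(Add(6, Mul(-1, 15)), Mul(-20, -668)), -1)), Pow(Mul(Mul(-76, -22), 42), -1)) = Mul(Mul(1548, Pow(Add(Add(6, -15), 13360), -1)), Pow(Mul(1672, 42), -1)) = Mul(Mul(1548, Pow(Add(-9, 13360), -1)), Pow(70224, -1)) = Mul(Mul(1548, Pow(13351, -1)), Rational(1, 70224)) = Mul(Mul(1548, Rational(1, 13351)), Rational(1, 70224)) = Mul(Rational(1548, 13351), Rational(1, 70224)) = Rational(129, 78130052)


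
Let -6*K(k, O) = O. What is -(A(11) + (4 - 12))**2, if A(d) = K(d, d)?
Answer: -3481/36 ≈ -96.694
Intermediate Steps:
K(k, O) = -O/6
A(d) = -d/6
-(A(11) + (4 - 12))**2 = -(-1/6*11 + (4 - 12))**2 = -(-11/6 - 8)**2 = -(-59/6)**2 = -1*3481/36 = -3481/36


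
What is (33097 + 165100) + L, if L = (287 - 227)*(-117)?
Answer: 191177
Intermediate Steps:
L = -7020 (L = 60*(-117) = -7020)
(33097 + 165100) + L = (33097 + 165100) - 7020 = 198197 - 7020 = 191177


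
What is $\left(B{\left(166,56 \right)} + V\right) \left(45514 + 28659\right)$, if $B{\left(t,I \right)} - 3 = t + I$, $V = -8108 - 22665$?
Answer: $-2265836804$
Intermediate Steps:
$V = -30773$
$B{\left(t,I \right)} = 3 + I + t$ ($B{\left(t,I \right)} = 3 + \left(t + I\right) = 3 + \left(I + t\right) = 3 + I + t$)
$\left(B{\left(166,56 \right)} + V\right) \left(45514 + 28659\right) = \left(\left(3 + 56 + 166\right) - 30773\right) \left(45514 + 28659\right) = \left(225 - 30773\right) 74173 = \left(-30548\right) 74173 = -2265836804$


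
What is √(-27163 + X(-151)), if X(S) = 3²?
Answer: I*√27154 ≈ 164.78*I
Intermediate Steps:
X(S) = 9
√(-27163 + X(-151)) = √(-27163 + 9) = √(-27154) = I*√27154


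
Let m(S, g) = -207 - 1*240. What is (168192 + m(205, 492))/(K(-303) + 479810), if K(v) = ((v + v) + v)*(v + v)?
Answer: 167745/1030664 ≈ 0.16275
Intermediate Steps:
m(S, g) = -447 (m(S, g) = -207 - 240 = -447)
K(v) = 6*v² (K(v) = (2*v + v)*(2*v) = (3*v)*(2*v) = 6*v²)
(168192 + m(205, 492))/(K(-303) + 479810) = (168192 - 447)/(6*(-303)² + 479810) = 167745/(6*91809 + 479810) = 167745/(550854 + 479810) = 167745/1030664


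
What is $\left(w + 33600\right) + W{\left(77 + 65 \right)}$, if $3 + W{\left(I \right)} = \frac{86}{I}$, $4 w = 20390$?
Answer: $\frac{5494705}{142} \approx 38695.0$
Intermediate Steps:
$w = \frac{10195}{2}$ ($w = \frac{1}{4} \cdot 20390 = \frac{10195}{2} \approx 5097.5$)
$W{\left(I \right)} = -3 + \frac{86}{I}$
$\left(w + 33600\right) + W{\left(77 + 65 \right)} = \left(\frac{10195}{2} + 33600\right) - \left(3 - \frac{86}{77 + 65}\right) = \frac{77395}{2} - \left(3 - \frac{86}{142}\right) = \frac{77395}{2} + \left(-3 + 86 \cdot \frac{1}{142}\right) = \frac{77395}{2} + \left(-3 + \frac{43}{71}\right) = \frac{77395}{2} - \frac{170}{71} = \frac{5494705}{142}$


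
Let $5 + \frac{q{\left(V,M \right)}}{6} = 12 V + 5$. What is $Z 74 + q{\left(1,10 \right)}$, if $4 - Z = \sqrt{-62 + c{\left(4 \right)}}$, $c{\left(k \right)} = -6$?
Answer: $368 - 148 i \sqrt{17} \approx 368.0 - 610.22 i$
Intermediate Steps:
$q{\left(V,M \right)} = 72 V$ ($q{\left(V,M \right)} = -30 + 6 \left(12 V + 5\right) = -30 + 6 \left(5 + 12 V\right) = -30 + \left(30 + 72 V\right) = 72 V$)
$Z = 4 - 2 i \sqrt{17}$ ($Z = 4 - \sqrt{-62 - 6} = 4 - \sqrt{-68} = 4 - 2 i \sqrt{17} \approx 4.0 - 8.2462 i$)
$Z 74 + q{\left(1,10 \right)} = \left(4 - 2 i \sqrt{17}\right) 74 + 72 \cdot 1 = \left(296 - 148 i \sqrt{17}\right) + 72 = 368 - 148 i \sqrt{17}$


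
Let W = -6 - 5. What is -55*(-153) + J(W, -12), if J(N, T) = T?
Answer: 8403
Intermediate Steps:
W = -11
-55*(-153) + J(W, -12) = -55*(-153) - 12 = 8415 - 12 = 8403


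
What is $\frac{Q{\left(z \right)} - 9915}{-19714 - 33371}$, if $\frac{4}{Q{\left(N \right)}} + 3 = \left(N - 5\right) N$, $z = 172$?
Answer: $\frac{284768711}{1524654285} \approx 0.18678$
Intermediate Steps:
$Q{\left(N \right)} = \frac{4}{-3 + N \left(-5 + N\right)}$ ($Q{\left(N \right)} = \frac{4}{-3 + \left(N - 5\right) N} = \frac{4}{-3 + \left(-5 + N\right) N} = \frac{4}{-3 + N \left(-5 + N\right)}$)
$\frac{Q{\left(z \right)} - 9915}{-19714 - 33371} = \frac{\frac{4}{-3 + 172^{2} - 860} - 9915}{-19714 - 33371} = \frac{\frac{4}{-3 + 29584 - 860} - 9915}{-53085} = \left(\frac{4}{28721} - 9915\right) \left(- \frac{1}{53085}\right) = \left(- \frac{284768711}{28721}\right) \left(- \frac{1}{53085}\right) = \frac{284768711}{1524654285}$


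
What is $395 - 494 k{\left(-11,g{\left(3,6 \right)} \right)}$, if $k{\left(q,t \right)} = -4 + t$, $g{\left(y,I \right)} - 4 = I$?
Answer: $-2569$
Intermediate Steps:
$g{\left(y,I \right)} = 4 + I$
$395 - 494 k{\left(-11,g{\left(3,6 \right)} \right)} = 395 - 494 \left(-4 + \left(4 + 6\right)\right) = 395 - 494 \left(-4 + 10\right) = 395 - 2964 = -2569$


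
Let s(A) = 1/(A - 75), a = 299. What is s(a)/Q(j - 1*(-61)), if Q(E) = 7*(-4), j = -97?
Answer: -1/6272 ≈ -0.00015944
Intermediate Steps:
s(A) = 1/(-75 + A)
Q(E) = -28
s(a)/Q(j - 1*(-61)) = 1/((-75 + 299)*(-28)) = -1/28/224 = (1/224)*(-1/28) = -1/6272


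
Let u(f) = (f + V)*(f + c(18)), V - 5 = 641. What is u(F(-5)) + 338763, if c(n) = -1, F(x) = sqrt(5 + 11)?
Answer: 340713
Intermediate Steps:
F(x) = 4 (F(x) = sqrt(16) = 4)
V = 646 (V = 5 + 641 = 646)
u(f) = (-1 + f)*(646 + f) (u(f) = (f + 646)*(f - 1) = (646 + f)*(-1 + f) = (-1 + f)*(646 + f))
u(F(-5)) + 338763 = (-646 + 4**2 + 645*4) + 338763 = (-646 + 16 + 2580) + 338763 = 1950 + 338763 = 340713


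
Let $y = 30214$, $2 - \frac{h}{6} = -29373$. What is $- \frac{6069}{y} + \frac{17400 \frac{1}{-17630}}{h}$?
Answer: $- \frac{62862178537}{312945281750} \approx -0.20087$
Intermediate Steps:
$h = 176250$ ($h = 12 - -176238 = 12 + 176238 = 176250$)
$- \frac{6069}{y} + \frac{17400 \frac{1}{-17630}}{h} = - \frac{6069}{30214} + \frac{17400 \frac{1}{-17630}}{176250} = \left(-6069\right) \frac{1}{30214} + 17400 \left(- \frac{1}{17630}\right) \frac{1}{176250} = - \frac{6069}{30214} - \frac{58}{10357625} = - \frac{62862178537}{312945281750}$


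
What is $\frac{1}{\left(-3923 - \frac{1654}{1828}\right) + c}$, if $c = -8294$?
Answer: $- \frac{914}{11167165} \approx -8.1847 \cdot 10^{-5}$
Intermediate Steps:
$\frac{1}{\left(-3923 - \frac{1654}{1828}\right) + c} = \frac{1}{\left(-3923 - \frac{1654}{1828}\right) - 8294} = \frac{1}{\left(-3923 - \frac{827}{914}\right) - 8294} = \frac{1}{- \frac{3586449}{914} - 8294} = \frac{1}{- \frac{11167165}{914}} = - \frac{914}{11167165}$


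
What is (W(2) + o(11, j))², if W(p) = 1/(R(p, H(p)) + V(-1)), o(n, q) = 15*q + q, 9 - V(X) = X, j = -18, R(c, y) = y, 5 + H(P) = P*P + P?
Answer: 10029889/121 ≈ 82892.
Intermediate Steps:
H(P) = -5 + P + P² (H(P) = -5 + (P*P + P) = -5 + (P² + P) = -5 + (P + P²) = -5 + P + P²)
V(X) = 9 - X
o(n, q) = 16*q
W(p) = 1/(5 + p + p²) (W(p) = 1/((-5 + p + p²) + (9 - 1*(-1))) = 1/((-5 + p + p²) + (9 + 1)) = 1/((-5 + p + p²) + 10) = 1/(5 + p + p²))
(W(2) + o(11, j))² = (1/(5 + 2 + 2²) + 16*(-18))² = (1/(5 + 2 + 4) - 288)² = (1/11 - 288)² = (-3167/11)² = 10029889/121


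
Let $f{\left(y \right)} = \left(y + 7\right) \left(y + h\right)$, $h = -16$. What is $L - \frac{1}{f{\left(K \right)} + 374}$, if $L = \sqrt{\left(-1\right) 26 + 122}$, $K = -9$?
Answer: $- \frac{1}{424} + 4 \sqrt{6} \approx 9.7956$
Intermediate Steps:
$f{\left(y \right)} = \left(-16 + y\right) \left(7 + y\right)$ ($f{\left(y \right)} = \left(y + 7\right) \left(y - 16\right) = \left(7 + y\right) \left(-16 + y\right) = \left(-16 + y\right) \left(7 + y\right)$)
$L = 4 \sqrt{6}$ ($L = \sqrt{-26 + 122} = \sqrt{96} = 4 \sqrt{6} \approx 9.798$)
$L - \frac{1}{f{\left(K \right)} + 374} = 4 \sqrt{6} - \frac{1}{\left(-112 + \left(-9\right)^{2} - -81\right) + 374} = 4 \sqrt{6} - \frac{1}{\left(-112 + 81 + 81\right) + 374} = 4 \sqrt{6} - \frac{1}{50 + 374} = 4 \sqrt{6} - \frac{1}{424} = - \frac{1}{424} + 4 \sqrt{6}$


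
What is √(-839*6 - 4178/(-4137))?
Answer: 2*I*√21534615690/4137 ≈ 70.944*I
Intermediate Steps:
√(-839*6 - 4178/(-4137)) = √(-5034 - 4178*(-1/4137)) = √(-5034 + 4178/4137) = √(-20821480/4137) = 2*I*√21534615690/4137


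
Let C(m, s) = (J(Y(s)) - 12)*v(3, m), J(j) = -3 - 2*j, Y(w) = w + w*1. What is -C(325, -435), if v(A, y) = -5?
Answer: 8625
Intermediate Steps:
Y(w) = 2*w (Y(w) = w + w = 2*w)
C(m, s) = 75 + 20*s (C(m, s) = ((-3 - 4*s) - 12)*(-5) = (-15 - 4*s)*(-5) = 75 + 20*s)
-C(325, -435) = -(75 + 20*(-435)) = -(75 - 8700) = -1*(-8625) = 8625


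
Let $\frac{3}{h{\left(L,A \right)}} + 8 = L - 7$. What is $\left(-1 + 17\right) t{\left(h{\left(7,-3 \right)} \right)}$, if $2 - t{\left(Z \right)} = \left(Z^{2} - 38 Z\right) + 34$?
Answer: $- \frac{2969}{4} \approx -742.25$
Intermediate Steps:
$h{\left(L,A \right)} = \frac{3}{-15 + L}$ ($h{\left(L,A \right)} = \frac{3}{-8 + \left(L - 7\right)} = \frac{3}{-8 + \left(-7 + L\right)} = \frac{3}{-15 + L}$)
$t{\left(Z \right)} = -32 - Z^{2} + 38 Z$ ($t{\left(Z \right)} = 2 - \left(\left(Z^{2} - 38 Z\right) + 34\right) = 2 - \left(34 + Z^{2} - 38 Z\right) = -32 - Z^{2} + 38 Z$)
$\left(-1 + 17\right) t{\left(h{\left(7,-3 \right)} \right)} = \left(-1 + 17\right) \left(-32 - \left(\frac{3}{-15 + 7}\right)^{2} + 38 \frac{3}{-15 + 7}\right) = 16 \left(-32 - \left(\frac{3}{-8}\right)^{2} + 38 \frac{3}{-8}\right) = 16 \left(-32 - \left(3 \left(- \frac{1}{8}\right)\right)^{2} + 38 \cdot 3 \left(- \frac{1}{8}\right)\right) = 16 \left(-32 - \left(- \frac{3}{8}\right)^{2} + 38 \left(- \frac{3}{8}\right)\right) = 16 \left(-32 - \frac{9}{64} - \frac{57}{4}\right) = 16 \left(- \frac{2969}{64}\right) = - \frac{2969}{4}$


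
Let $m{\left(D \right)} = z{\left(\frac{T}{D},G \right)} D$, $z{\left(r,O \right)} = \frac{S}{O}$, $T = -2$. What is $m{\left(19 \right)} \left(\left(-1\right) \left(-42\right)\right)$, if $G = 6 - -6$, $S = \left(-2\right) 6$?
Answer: $-798$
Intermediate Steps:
$S = -12$
$G = 12$ ($G = 6 + 6 = 12$)
$z{\left(r,O \right)} = - \frac{12}{O}$
$m{\left(D \right)} = - D$ ($m{\left(D \right)} = - \frac{12}{12} D = \left(-12\right) \frac{1}{12} D = - D$)
$m{\left(19 \right)} \left(\left(-1\right) \left(-42\right)\right) = \left(-1\right) 19 \left(\left(-1\right) \left(-42\right)\right) = \left(-19\right) 42 = -798$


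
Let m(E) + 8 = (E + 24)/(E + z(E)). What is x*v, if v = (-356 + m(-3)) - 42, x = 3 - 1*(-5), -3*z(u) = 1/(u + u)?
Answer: -175168/53 ≈ -3305.1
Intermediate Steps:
z(u) = -1/(6*u) (z(u) = -1/(3*(u + u)) = -1/(2*u)/3 = -1/(6*u))
m(E) = -8 + (24 + E)/(E - 1/(6*E)) (m(E) = -8 + (E + 24)/(E - 1/(6*E)) = -8 + (24 + E)/(E - 1/(6*E)))
x = 8 (x = 3 + 5 = 8)
v = -21896/53 (v = (-356 + 2*(4 - 3*(-3)*(-24 + 7*(-3)))/(-1 + 6*(-3)²)) - 42 = (-356 + 2*(4 - 3*(-3)*(-24 - 21))/(-1 + 6*9)) - 42 = (-356 + 2*(4 - 3*(-3)*(-45))/(-1 + 54)) - 42 = (-356 + 2*(4 - 405)/53) - 42 = (-356 + 2*(1/53)*(-401)) - 42 = (-356 - 802/53) - 42 = -19670/53 - 42 = -21896/53 ≈ -413.13)
x*v = 8*(-21896/53) = -175168/53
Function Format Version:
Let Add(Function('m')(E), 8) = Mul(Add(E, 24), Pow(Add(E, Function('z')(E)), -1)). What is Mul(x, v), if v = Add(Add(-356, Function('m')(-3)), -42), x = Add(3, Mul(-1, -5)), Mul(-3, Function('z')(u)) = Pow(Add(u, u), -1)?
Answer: Rational(-175168, 53) ≈ -3305.1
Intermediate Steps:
Function('z')(u) = Mul(Rational(-1, 6), Pow(u, -1)) (Function('z')(u) = Mul(Rational(-1, 3), Pow(Add(u, u), -1)) = Mul(Rational(-1, 3), Pow(Mul(2, u), -1)) = Mul(Rational(-1, 3), Mul(Rational(1, 2), Pow(u, -1))) = Mul(Rational(-1, 6), Pow(u, -1)))
Function('m')(E) = Add(-8, Mul(Pow(Add(E, Mul(Rational(-1, 6), Pow(E, -1))), -1), Add(24, E))) (Function('m')(E) = Add(-8, Mul(Add(E, 24), Pow(Add(E, Mul(Rational(-1, 6), Pow(E, -1))), -1))) = Add(-8, Mul(Add(24, E), Pow(Add(E, Mul(Rational(-1, 6), Pow(E, -1))), -1))) = Add(-8, Mul(Pow(Add(E, Mul(Rational(-1, 6), Pow(E, -1))), -1), Add(24, E))))
x = 8 (x = Add(3, 5) = 8)
v = Rational(-21896, 53) (v = Add(Add(-356, Mul(2, Pow(Add(-1, Mul(6, Pow(-3, 2))), -1), Add(4, Mul(-3, -3, Add(-24, Mul(7, -3)))))), -42) = Add(Add(-356, Mul(2, Pow(Add(-1, Mul(6, 9)), -1), Add(4, Mul(-3, -3, Add(-24, -21))))), -42) = Add(Add(-356, Mul(2, Pow(Add(-1, 54), -1), Add(4, Mul(-3, -3, -45)))), -42) = Add(Add(-356, Mul(2, Pow(53, -1), Add(4, -405))), -42) = Add(Add(-356, Mul(2, Rational(1, 53), -401)), -42) = Add(Add(-356, Rational(-802, 53)), -42) = Add(Rational(-19670, 53), -42) = Rational(-21896, 53) ≈ -413.13)
Mul(x, v) = Mul(8, Rational(-21896, 53)) = Rational(-175168, 53)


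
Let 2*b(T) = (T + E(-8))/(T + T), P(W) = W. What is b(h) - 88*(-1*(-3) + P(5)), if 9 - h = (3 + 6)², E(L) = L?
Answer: -12667/18 ≈ -703.72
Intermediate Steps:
h = -72 (h = 9 - (3 + 6)² = 9 - 1*9² = 9 - 1*81 = 9 - 81 = -72)
b(T) = (-8 + T)/(4*T) (b(T) = ((T - 8)/(T + T))/2 = ((-8 + T)/((2*T)))/2 = ((-8 + T)*(1/(2*T)))/2 = ((-8 + T)/(2*T))/2 = (-8 + T)/(4*T))
b(h) - 88*(-1*(-3) + P(5)) = (¼)*(-8 - 72)/(-72) - 88*(-1*(-3) + 5) = (¼)*(-1/72)*(-80) - 88*(3 + 5) = 5/18 - 88*8 = 5/18 - 704 = -12667/18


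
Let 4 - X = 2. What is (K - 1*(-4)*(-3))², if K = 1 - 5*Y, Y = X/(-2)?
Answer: 36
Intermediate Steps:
X = 2 (X = 4 - 1*2 = 4 - 2 = 2)
Y = -1 (Y = 2/(-2) = 2*(-½) = -1)
K = 6 (K = 1 - 5*(-1) = 1 + 5 = 6)
(K - 1*(-4)*(-3))² = (6 - 1*(-4)*(-3))² = (6 + 4*(-3))² = (6 - 12)² = (-6)² = 36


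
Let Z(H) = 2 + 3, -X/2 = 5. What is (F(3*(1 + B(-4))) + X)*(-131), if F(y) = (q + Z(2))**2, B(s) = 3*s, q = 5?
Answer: -11790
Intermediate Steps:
X = -10 (X = -2*5 = -10)
Z(H) = 5
F(y) = 100 (F(y) = (5 + 5)**2 = 10**2 = 100)
(F(3*(1 + B(-4))) + X)*(-131) = (100 - 10)*(-131) = 90*(-131) = -11790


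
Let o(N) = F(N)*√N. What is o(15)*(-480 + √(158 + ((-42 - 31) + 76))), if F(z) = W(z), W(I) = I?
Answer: 15*√15*(-480 + √161) ≈ -27148.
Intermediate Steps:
F(z) = z
o(N) = N^(3/2) (o(N) = N*√N = N^(3/2))
o(15)*(-480 + √(158 + ((-42 - 31) + 76))) = 15^(3/2)*(-480 + √(158 + ((-42 - 31) + 76))) = (15*√15)*(-480 + √(158 + (-73 + 76))) = (15*√15)*(-480 + √(158 + 3)) = (15*√15)*(-480 + √161) = 15*√15*(-480 + √161)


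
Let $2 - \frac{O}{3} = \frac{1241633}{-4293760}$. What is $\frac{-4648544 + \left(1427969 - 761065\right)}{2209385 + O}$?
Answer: $- \frac{17096206566400}{9486598425059} \approx -1.8021$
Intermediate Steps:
$O = \frac{29487459}{4293760}$ ($O = 6 - 3 \frac{1241633}{-4293760} = 6 - 3 \cdot 1241633 \left(- \frac{1}{4293760}\right) = 6 - - \frac{3724899}{4293760} = 6 + \frac{3724899}{4293760} = \frac{29487459}{4293760} \approx 6.8675$)
$\frac{-4648544 + \left(1427969 - 761065\right)}{2209385 + O} = \frac{-4648544 + \left(1427969 - 761065\right)}{2209385 + \frac{29487459}{4293760}} = \frac{-4648544 + \left(1427969 - 761065\right)}{\frac{9486598425059}{4293760}} = \left(-4648544 + 666904\right) \frac{4293760}{9486598425059} = \left(-3981640\right) \frac{4293760}{9486598425059} = - \frac{17096206566400}{9486598425059}$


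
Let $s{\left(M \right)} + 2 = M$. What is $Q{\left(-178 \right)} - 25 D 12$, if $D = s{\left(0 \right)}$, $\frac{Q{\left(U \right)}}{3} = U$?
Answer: $66$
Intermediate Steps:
$s{\left(M \right)} = -2 + M$
$Q{\left(U \right)} = 3 U$
$D = -2$ ($D = -2 + 0 = -2$)
$Q{\left(-178 \right)} - 25 D 12 = 3 \left(-178\right) - 25 \left(-2\right) 12 = -534 - \left(-50\right) 12 = -534 - -600 = -534 + 600 = 66$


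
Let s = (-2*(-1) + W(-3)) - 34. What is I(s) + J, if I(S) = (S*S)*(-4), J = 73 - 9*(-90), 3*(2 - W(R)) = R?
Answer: -2481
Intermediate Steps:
W(R) = 2 - R/3
s = -29 (s = (-2*(-1) + (2 - 1/3*(-3))) - 34 = (2 + (2 + 1)) - 34 = (2 + 3) - 34 = 5 - 34 = -29)
J = 883 (J = 73 + 810 = 883)
I(S) = -4*S**2 (I(S) = S**2*(-4) = -4*S**2)
I(s) + J = -4*(-29)**2 + 883 = -4*841 + 883 = -3364 + 883 = -2481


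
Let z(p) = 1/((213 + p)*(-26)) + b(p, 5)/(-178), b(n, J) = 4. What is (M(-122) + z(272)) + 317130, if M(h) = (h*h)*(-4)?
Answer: 289095144951/1122290 ≈ 2.5759e+5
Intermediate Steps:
z(p) = -2/89 - 1/(26*(213 + p)) (z(p) = 1/((213 + p)*(-26)) + 4/(-178) = -1/26/(213 + p) + 4*(-1/178) = -1/(26*(213 + p)) - 2/89 = -2/89 - 1/(26*(213 + p)))
M(h) = -4*h**2 (M(h) = h**2*(-4) = -4*h**2)
(M(-122) + z(272)) + 317130 = (-4*(-122)**2 + (-11165 - 52*272)/(2314*(213 + 272))) + 317130 = (-4*14884 + (1/2314)*(-11165 - 14144)/485) + 317130 = (-59536 + (1/2314)*(1/485)*(-25309)) + 317130 = (-59536 - 25309/1122290) + 317130 = -66816682749/1122290 + 317130 = 289095144951/1122290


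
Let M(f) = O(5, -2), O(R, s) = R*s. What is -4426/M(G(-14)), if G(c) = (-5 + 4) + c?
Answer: 2213/5 ≈ 442.60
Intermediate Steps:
G(c) = -1 + c
M(f) = -10 (M(f) = 5*(-2) = -10)
-4426/M(G(-14)) = -4426/(-10) = -4426*(-1/10) = 2213/5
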